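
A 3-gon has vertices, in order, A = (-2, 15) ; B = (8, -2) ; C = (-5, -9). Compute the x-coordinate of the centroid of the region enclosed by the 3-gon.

1/3

Apply Gauss's area formula. First the cross-terms c_i = x_i·y_{i+1} − x_{i+1}·y_i:
  -116, -82, -93  ⇒  2A = -291, A = -145.5.
Then Σ (x_i + x_{i+1})·c_i = -291, so x̄ = -291 / (6·(-145.5)) = 1/3.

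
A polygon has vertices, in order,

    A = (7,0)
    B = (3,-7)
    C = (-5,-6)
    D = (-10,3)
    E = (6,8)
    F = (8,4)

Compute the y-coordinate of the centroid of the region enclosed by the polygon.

59/147

Apply Gauss's area formula. First the cross-terms c_i = x_i·y_{i+1} − x_{i+1}·y_i:
  -49, -53, -75, -98, -40, -28  ⇒  2A = -343, A = -171.5.
Then Σ (y_i + y_{i+1})·c_i = -413, so ȳ = -413 / (6·(-171.5)) = 59/147.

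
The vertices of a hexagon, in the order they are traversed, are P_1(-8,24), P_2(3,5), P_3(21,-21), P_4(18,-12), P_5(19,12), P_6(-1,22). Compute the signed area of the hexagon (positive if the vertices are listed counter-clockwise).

436

P_1→P_2: (-8)(5) − (3)(24) = -112
P_2→P_3: (3)(-21) − (21)(5) = -168
P_3→P_4: (21)(-12) − (18)(-21) = 126
P_4→P_5: (18)(12) − (19)(-12) = 444
P_5→P_6: (19)(22) − (-1)(12) = 430
P_6→P_1: (-1)(24) − (-8)(22) = 152
Σ = 872
Signed area = Σ/2 = 436 (positive ⇒ counter-clockwise traversal).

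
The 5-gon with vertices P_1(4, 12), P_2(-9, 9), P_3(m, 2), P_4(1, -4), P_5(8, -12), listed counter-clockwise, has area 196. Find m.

-8

Write out the shoelace sum; only the two edges meeting at P_3 involve m:
2·Area = [((-9)·2 − m·9) + (m·(-4) − 1·2)] + 308
       = -13·m + 288 = 392
⇒ m = -8.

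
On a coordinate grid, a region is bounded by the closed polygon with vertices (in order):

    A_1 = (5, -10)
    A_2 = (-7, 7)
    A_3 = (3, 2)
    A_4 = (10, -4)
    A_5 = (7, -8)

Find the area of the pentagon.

Apply the shoelace (surveyor's) formula: 2A = Σ (x_i·y_{i+1} − x_{i+1}·y_i), indices taken mod 5.
Σ = (-35) + (-35) + (-32) + (-52) + (-30) = -184
Area = |Σ|/2 = 92.

92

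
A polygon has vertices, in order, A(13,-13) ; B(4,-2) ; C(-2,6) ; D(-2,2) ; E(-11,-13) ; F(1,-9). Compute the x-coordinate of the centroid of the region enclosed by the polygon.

Apply the shoelace (surveyor's) formula. First the cross-terms c_i = x_i·y_{i+1} − x_{i+1}·y_i:
  26, 20, 8, 48, 112, 104  ⇒  2A = 318, A = 159.
Then Σ (x_i + x_{i+1})·c_i = 162, so x̄ = 162 / (6·159) = 9/53.

9/53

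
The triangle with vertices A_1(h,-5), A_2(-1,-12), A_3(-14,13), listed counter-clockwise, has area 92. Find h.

The doubled signed area Σ (x_i y_{i+1} − x_{i+1} y_i) is linear in h.
With h=0 it equals -116; the coefficient of h is -25 (from the two edges through A_1).
So -25·h + -116 = 2·92 = 184 ⇒ h = -12.

-12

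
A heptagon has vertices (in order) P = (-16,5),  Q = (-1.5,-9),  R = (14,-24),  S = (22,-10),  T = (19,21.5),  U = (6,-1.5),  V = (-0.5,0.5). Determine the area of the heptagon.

607.375

Σ = (151.5) + (162) + (388) + (663) + (-157.5) + (2.25) + (5.5) = 1214.75
Area = |Σ|/2 = 607.375.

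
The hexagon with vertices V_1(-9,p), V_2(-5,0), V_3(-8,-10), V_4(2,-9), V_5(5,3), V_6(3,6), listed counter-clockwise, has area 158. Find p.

The doubled signed area Σ (x_i y_{i+1} − x_{i+1} y_i) is linear in p.
With p=0 it equals 268; the coefficient of p is 8 (from the two edges through V_1).
So 8·p + 268 = 2·158 = 316 ⇒ p = 6.

6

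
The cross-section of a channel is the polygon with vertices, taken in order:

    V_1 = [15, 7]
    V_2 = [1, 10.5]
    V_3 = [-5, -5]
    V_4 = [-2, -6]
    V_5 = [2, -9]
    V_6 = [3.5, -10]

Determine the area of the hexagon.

Apply Gauss's area formula: 2A = Σ (x_i·y_{i+1} − x_{i+1}·y_i), indices taken mod 6.
Σ = (150.5) + (47.5) + (20) + (30) + (11.5) + (174.5) = 434
Area = |Σ|/2 = 217.

217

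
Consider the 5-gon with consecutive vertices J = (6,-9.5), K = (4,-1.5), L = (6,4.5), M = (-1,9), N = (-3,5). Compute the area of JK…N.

67.5

Σ = (29) + (27) + (58.5) + (22) + (-1.5) = 135
Area = |Σ|/2 = 67.5.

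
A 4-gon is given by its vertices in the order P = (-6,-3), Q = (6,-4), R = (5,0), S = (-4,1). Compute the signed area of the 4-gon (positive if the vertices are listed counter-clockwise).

42.5

Σ = (42) + (20) + (5) + (18) = 85
Signed area = Σ/2 = 42.5 (positive ⇒ counter-clockwise traversal).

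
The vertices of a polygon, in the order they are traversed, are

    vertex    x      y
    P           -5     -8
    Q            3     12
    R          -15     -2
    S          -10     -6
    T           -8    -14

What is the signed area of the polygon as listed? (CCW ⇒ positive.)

147

Apply Gauss's area formula: 2A = Σ (x_i·y_{i+1} − x_{i+1}·y_i), indices taken mod 5.
Σ = (-36) + (174) + (70) + (92) + (-6) = 294
Signed area = Σ/2 = 147 (positive ⇒ counter-clockwise traversal).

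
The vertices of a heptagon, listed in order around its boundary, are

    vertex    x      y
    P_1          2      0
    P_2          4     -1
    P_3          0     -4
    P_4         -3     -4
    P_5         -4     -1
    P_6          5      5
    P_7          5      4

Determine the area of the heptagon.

Apply the shoelace formula: 2A = Σ (x_i·y_{i+1} − x_{i+1}·y_i), indices taken mod 7.
Σ = (-2) + (-16) + (-12) + (-13) + (-15) + (-5) + (-8) = -71
Area = |Σ|/2 = 35.5.

35.5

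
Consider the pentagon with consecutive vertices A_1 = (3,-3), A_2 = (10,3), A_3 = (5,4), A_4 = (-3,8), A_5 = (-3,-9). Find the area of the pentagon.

101.5

Apply the shoelace formula: 2A = Σ (x_i·y_{i+1} − x_{i+1}·y_i), indices taken mod 5.
A_1→A_2: (3)(3) − (10)(-3) = 39
A_2→A_3: (10)(4) − (5)(3) = 25
A_3→A_4: (5)(8) − (-3)(4) = 52
A_4→A_5: (-3)(-9) − (-3)(8) = 51
A_5→A_1: (-3)(-3) − (3)(-9) = 36
Σ = 203
Area = |Σ|/2 = 101.5.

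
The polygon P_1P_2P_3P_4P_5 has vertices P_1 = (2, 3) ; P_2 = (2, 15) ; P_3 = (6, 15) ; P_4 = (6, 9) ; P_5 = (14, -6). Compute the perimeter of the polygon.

54

|P_1P_2| = √((0)² + (12)²) = √144 = 12
|P_2P_3| = √((4)² + (0)²) = √16 = 4
|P_3P_4| = √((0)² + (-6)²) = √36 = 6
|P_4P_5| = √((8)² + (-15)²) = √289 = 17
|P_5P_1| = √((-12)² + (9)²) = √225 = 15
Perimeter = 12 + 4 + 6 + 17 + 15 = 54.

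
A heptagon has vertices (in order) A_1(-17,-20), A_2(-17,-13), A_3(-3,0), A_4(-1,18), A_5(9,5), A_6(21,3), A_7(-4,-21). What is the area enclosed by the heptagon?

Apply the shoelace formula: 2A = Σ (x_i·y_{i+1} − x_{i+1}·y_i), indices taken mod 7.
Σ = (-119) + (-39) + (-54) + (-167) + (-78) + (-429) + (-277) = -1163
Area = |Σ|/2 = 581.5.

581.5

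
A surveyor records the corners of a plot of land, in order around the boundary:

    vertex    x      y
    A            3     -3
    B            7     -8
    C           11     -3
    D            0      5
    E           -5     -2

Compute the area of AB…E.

82.5

A→B: (3)(-8) − (7)(-3) = -3
B→C: (7)(-3) − (11)(-8) = 67
C→D: (11)(5) − (0)(-3) = 55
D→E: (0)(-2) − (-5)(5) = 25
E→A: (-5)(-3) − (3)(-2) = 21
Σ = 165
Area = |Σ|/2 = 82.5.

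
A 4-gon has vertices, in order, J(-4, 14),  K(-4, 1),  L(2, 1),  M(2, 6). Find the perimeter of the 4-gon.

|JK| = √((0)² + (-13)²) = √169 = 13
|KL| = √((6)² + (0)²) = √36 = 6
|LM| = √((0)² + (5)²) = √25 = 5
|MJ| = √((-6)² + (8)²) = √100 = 10
Perimeter = 13 + 6 + 5 + 10 = 34.

34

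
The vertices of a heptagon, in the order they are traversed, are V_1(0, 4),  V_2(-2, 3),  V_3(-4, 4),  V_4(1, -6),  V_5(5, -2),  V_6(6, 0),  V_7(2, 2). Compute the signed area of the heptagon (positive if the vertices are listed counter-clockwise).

46

Cross-terms: 8, 4, 20, 28, 12, 12, 8  ⇒  Σ = 92
Signed area = Σ/2 = 46 (positive ⇒ counter-clockwise traversal).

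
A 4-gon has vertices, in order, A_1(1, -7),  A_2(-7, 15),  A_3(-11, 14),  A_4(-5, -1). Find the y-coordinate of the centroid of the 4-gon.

Apply the shoelace (surveyor's) formula. First the cross-terms c_i = x_i·y_{i+1} − x_{i+1}·y_i:
  -34, 67, 81, 36  ⇒  2A = 150, A = 75.
Then Σ (y_i + y_{i+1})·c_i = 2436, so ȳ = 2436 / (6·75) = 406/75.

406/75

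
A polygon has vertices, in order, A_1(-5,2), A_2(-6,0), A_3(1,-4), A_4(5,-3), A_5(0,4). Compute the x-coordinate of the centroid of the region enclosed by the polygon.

Apply the shoelace (surveyor's) formula. First the cross-terms c_i = x_i·y_{i+1} − x_{i+1}·y_i:
  12, 24, 17, 20, 20  ⇒  2A = 93, A = 46.5.
Then Σ (x_i + x_{i+1})·c_i = -150, so x̄ = -150 / (6·46.5) = -50/93.

-50/93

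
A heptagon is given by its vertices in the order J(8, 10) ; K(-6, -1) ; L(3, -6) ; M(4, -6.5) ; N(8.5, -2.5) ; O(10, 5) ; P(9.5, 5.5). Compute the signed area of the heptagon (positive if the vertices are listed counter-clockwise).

133.375

Apply the shoelace (surveyor's) formula: 2A = Σ (x_i·y_{i+1} − x_{i+1}·y_i), indices taken mod 7.
Σ = (52) + (39) + (4.5) + (45.25) + (67.5) + (7.5) + (51) = 266.75
Signed area = Σ/2 = 133.375 (positive ⇒ counter-clockwise traversal).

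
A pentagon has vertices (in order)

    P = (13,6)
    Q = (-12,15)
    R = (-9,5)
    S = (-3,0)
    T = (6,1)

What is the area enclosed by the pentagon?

188.5

Apply Gauss's area formula: 2A = Σ (x_i·y_{i+1} − x_{i+1}·y_i), indices taken mod 5.
Σ = (267) + (75) + (15) + (-3) + (23) = 377
Area = |Σ|/2 = 188.5.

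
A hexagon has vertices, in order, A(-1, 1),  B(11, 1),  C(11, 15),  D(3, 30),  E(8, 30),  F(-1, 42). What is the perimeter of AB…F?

|AB| = √((12)² + (0)²) = √144 = 12
|BC| = √((0)² + (14)²) = √196 = 14
|CD| = √((-8)² + (15)²) = √289 = 17
|DE| = √((5)² + (0)²) = √25 = 5
|EF| = √((-9)² + (12)²) = √225 = 15
|FA| = √((0)² + (-41)²) = √1681 = 41
Perimeter = 12 + 14 + 17 + 5 + 15 + 41 = 104.

104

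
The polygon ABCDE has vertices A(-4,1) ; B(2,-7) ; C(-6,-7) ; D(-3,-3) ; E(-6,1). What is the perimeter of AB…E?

|AB| = √((6)² + (-8)²) = √100 = 10
|BC| = √((-8)² + (0)²) = √64 = 8
|CD| = √((3)² + (4)²) = √25 = 5
|DE| = √((-3)² + (4)²) = √25 = 5
|EA| = √((2)² + (0)²) = √4 = 2
Perimeter = 10 + 8 + 5 + 5 + 2 = 30.

30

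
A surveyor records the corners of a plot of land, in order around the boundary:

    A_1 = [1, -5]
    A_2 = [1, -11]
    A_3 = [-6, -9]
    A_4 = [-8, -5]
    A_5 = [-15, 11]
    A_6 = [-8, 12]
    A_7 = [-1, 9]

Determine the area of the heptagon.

Σ = (-6) + (-75) + (-42) + (-163) + (-92) + (-60) + (-4) = -442
Area = |Σ|/2 = 221.

221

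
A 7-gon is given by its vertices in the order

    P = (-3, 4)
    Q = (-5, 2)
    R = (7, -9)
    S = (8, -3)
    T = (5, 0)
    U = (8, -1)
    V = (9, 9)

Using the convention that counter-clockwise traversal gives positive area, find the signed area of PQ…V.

125

Σ = (14) + (31) + (51) + (15) + (-5) + (81) + (63) = 250
Signed area = Σ/2 = 125 (positive ⇒ counter-clockwise traversal).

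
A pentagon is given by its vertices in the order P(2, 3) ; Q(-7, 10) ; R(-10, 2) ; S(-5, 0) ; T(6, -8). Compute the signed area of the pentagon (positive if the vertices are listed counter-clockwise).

105.5

Σ = (41) + (86) + (10) + (40) + (34) = 211
Signed area = Σ/2 = 105.5 (positive ⇒ counter-clockwise traversal).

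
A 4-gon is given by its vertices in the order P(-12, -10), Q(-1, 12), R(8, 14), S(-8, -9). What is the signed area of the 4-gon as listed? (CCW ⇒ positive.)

Apply the surveyor's formula: 2A = Σ (x_i·y_{i+1} − x_{i+1}·y_i), indices taken mod 4.
Σ = (-154) + (-110) + (40) + (-28) = -252
Signed area = Σ/2 = -126 (negative ⇒ clockwise traversal).

-126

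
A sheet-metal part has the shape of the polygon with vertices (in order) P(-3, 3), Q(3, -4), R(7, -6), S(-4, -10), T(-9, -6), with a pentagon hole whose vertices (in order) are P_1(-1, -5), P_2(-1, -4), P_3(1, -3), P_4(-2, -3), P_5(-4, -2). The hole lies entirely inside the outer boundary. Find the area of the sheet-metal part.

Outer boundary:
Apply the shoelace (surveyor's) formula: 2A = Σ (x_i·y_{i+1} − x_{i+1}·y_i), indices taken mod 5.
Σ = (3) + (10) + (-94) + (-66) + (-45) = -192
Area = |Σ|/2 = 96.
Hole:
P_1→P_2: (-1)(-4) − (-1)(-5) = -1
P_2→P_3: (-1)(-3) − (1)(-4) = 7
P_3→P_4: (1)(-3) − (-2)(-3) = -9
P_4→P_5: (-2)(-2) − (-4)(-3) = -8
P_5→P_1: (-4)(-5) − (-1)(-2) = 18
Σ = 7
Area = |Σ|/2 = 3.5.
Net area = 96 − 3.5 = 92.5.

92.5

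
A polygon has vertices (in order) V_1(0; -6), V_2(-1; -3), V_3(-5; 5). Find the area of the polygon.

2

Apply Gauss's area formula: 2A = Σ (x_i·y_{i+1} − x_{i+1}·y_i), indices taken mod 3.
Σ = (-6) + (-20) + (30) = 4
Area = |Σ|/2 = 2.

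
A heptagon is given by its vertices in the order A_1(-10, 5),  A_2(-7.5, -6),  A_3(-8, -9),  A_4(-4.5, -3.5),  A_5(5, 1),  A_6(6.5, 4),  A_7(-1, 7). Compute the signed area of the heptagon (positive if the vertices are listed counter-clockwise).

122.75

Apply the surveyor's formula: 2A = Σ (x_i·y_{i+1} − x_{i+1}·y_i), indices taken mod 7.
Σ = (97.5) + (19.5) + (-12.5) + (13) + (13.5) + (49.5) + (65) = 245.5
Signed area = Σ/2 = 122.75 (positive ⇒ counter-clockwise traversal).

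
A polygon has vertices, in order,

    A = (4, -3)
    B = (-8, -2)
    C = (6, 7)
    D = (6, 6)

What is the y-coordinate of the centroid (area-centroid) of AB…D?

Apply the shoelace (surveyor's) formula. First the cross-terms c_i = x_i·y_{i+1} − x_{i+1}·y_i:
  -32, -44, -6, -42  ⇒  2A = -124, A = -62.
Then Σ (y_i + y_{i+1})·c_i = -264, so ȳ = -264 / (6·(-62)) = 22/31.

22/31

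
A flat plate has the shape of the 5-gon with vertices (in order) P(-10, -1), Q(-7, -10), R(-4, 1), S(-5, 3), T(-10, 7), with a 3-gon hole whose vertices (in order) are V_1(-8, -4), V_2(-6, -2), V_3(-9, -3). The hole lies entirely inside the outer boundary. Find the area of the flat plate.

55

Outer boundary:
P→Q: (-10)(-10) − (-7)(-1) = 93
Q→R: (-7)(1) − (-4)(-10) = -47
R→S: (-4)(3) − (-5)(1) = -7
S→T: (-5)(7) − (-10)(3) = -5
T→P: (-10)(-1) − (-10)(7) = 80
Σ = 114
Area = |Σ|/2 = 57.
Hole:
Σ = (-8) + (0) + (12) = 4
Area = |Σ|/2 = 2.
Net area = 57 − 2 = 55.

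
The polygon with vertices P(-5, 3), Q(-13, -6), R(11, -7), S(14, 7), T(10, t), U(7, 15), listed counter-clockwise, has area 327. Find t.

11

The doubled signed area Σ (x_i y_{i+1} − x_{i+1} y_i) is linear in t.
With t=0 it equals 577; the coefficient of t is 7 (from the two edges through T).
So 7·t + 577 = 2·327 = 654 ⇒ t = 11.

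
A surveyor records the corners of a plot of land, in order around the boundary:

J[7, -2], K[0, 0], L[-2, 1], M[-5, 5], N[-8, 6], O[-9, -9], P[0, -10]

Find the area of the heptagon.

Σ = (0) + (0) + (-5) + (10) + (126) + (90) + (70) = 291
Area = |Σ|/2 = 145.5.

145.5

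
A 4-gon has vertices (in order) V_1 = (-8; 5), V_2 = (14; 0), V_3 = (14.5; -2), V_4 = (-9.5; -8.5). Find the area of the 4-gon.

177.875

Apply the shoelace formula: 2A = Σ (x_i·y_{i+1} − x_{i+1}·y_i), indices taken mod 4.
Cross-terms: -70, -28, -142.25, -115.5  ⇒  Σ = -355.75
Area = |Σ|/2 = 177.875.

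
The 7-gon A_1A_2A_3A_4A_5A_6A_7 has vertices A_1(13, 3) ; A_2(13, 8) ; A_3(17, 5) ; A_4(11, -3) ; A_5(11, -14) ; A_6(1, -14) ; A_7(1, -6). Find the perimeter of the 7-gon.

|A_1A_2| = √((0)² + (5)²) = √25 = 5
|A_2A_3| = √((4)² + (-3)²) = √25 = 5
|A_3A_4| = √((-6)² + (-8)²) = √100 = 10
|A_4A_5| = √((0)² + (-11)²) = √121 = 11
|A_5A_6| = √((-10)² + (0)²) = √100 = 10
|A_6A_7| = √((0)² + (8)²) = √64 = 8
|A_7A_1| = √((12)² + (9)²) = √225 = 15
Perimeter = 5 + 5 + 10 + 11 + 10 + 8 + 15 = 64.

64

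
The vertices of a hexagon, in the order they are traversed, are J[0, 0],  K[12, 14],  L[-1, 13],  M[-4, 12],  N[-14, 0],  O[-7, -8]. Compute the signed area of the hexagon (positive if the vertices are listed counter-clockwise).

Σ = (0) + (170) + (40) + (168) + (112) + (0) = 490
Signed area = Σ/2 = 245 (positive ⇒ counter-clockwise traversal).

245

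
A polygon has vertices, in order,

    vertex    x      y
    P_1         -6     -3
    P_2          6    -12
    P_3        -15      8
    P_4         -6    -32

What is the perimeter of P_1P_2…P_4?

114

|P_1P_2| = √((12)² + (-9)²) = √225 = 15
|P_2P_3| = √((-21)² + (20)²) = √841 = 29
|P_3P_4| = √((9)² + (-40)²) = √1681 = 41
|P_4P_1| = √((0)² + (29)²) = √841 = 29
Perimeter = 15 + 29 + 41 + 29 = 114.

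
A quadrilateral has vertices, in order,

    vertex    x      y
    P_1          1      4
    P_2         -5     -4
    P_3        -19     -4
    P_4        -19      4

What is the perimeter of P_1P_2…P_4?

52

|P_1P_2| = √((-6)² + (-8)²) = √100 = 10
|P_2P_3| = √((-14)² + (0)²) = √196 = 14
|P_3P_4| = √((0)² + (8)²) = √64 = 8
|P_4P_1| = √((20)² + (0)²) = √400 = 20
Perimeter = 10 + 14 + 8 + 20 = 52.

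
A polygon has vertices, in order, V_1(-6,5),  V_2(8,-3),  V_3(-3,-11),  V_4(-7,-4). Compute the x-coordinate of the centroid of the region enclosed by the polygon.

Apply the shoelace formula. First the cross-terms c_i = x_i·y_{i+1} − x_{i+1}·y_i:
  -22, -97, -65, -59  ⇒  2A = -243, A = -121.5.
Then Σ (x_i + x_{i+1})·c_i = 888, so x̄ = 888 / (6·(-121.5)) = -296/243.

-296/243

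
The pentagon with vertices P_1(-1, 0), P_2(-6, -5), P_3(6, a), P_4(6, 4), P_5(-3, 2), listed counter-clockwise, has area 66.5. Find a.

-4

The doubled signed area Σ (x_i y_{i+1} − x_{i+1} y_i) is linear in a.
With a=0 it equals 85; the coefficient of a is -12 (from the two edges through P_3).
So -12·a + 85 = 2·66.5 = 133 ⇒ a = -4.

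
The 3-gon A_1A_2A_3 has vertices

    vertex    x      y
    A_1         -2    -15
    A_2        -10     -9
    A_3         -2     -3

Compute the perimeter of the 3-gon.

32

|A_1A_2| = √((-8)² + (6)²) = √100 = 10
|A_2A_3| = √((8)² + (6)²) = √100 = 10
|A_3A_1| = √((0)² + (-12)²) = √144 = 12
Perimeter = 10 + 10 + 12 = 32.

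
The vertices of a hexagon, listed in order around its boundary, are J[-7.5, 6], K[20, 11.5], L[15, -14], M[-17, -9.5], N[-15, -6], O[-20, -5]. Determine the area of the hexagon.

641.125

Apply the shoelace (surveyor's) formula: 2A = Σ (x_i·y_{i+1} − x_{i+1}·y_i), indices taken mod 6.
Σ = (-206.25) + (-452.5) + (-380.5) + (-40.5) + (-45) + (-157.5) = -1282.25
Area = |Σ|/2 = 641.125.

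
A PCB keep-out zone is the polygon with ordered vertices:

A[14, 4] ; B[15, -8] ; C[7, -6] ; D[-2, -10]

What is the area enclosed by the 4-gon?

78

Apply Gauss's area formula: 2A = Σ (x_i·y_{i+1} − x_{i+1}·y_i), indices taken mod 4.
Cross-terms: -172, -34, -82, 132  ⇒  Σ = -156
Area = |Σ|/2 = 78.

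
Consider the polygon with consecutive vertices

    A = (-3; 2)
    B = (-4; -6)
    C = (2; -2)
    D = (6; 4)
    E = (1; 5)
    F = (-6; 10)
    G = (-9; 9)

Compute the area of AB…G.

88.5

Apply the shoelace (surveyor's) formula: 2A = Σ (x_i·y_{i+1} − x_{i+1}·y_i), indices taken mod 7.
Σ = (26) + (20) + (20) + (26) + (40) + (36) + (9) = 177
Area = |Σ|/2 = 88.5.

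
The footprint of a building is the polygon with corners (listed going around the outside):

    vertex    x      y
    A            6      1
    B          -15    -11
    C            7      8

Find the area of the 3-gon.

A→B: (6)(-11) − (-15)(1) = -51
B→C: (-15)(8) − (7)(-11) = -43
C→A: (7)(1) − (6)(8) = -41
Σ = -135
Area = |Σ|/2 = 67.5.

67.5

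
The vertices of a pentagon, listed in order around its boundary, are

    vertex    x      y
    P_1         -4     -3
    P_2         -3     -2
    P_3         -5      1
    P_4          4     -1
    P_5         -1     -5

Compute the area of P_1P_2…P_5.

P_1→P_2: (-4)(-2) − (-3)(-3) = -1
P_2→P_3: (-3)(1) − (-5)(-2) = -13
P_3→P_4: (-5)(-1) − (4)(1) = 1
P_4→P_5: (4)(-5) − (-1)(-1) = -21
P_5→P_1: (-1)(-3) − (-4)(-5) = -17
Σ = -51
Area = |Σ|/2 = 25.5.

25.5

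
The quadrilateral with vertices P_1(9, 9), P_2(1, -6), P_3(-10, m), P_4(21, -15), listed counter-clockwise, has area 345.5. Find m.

Write out the shoelace sum; only the two edges meeting at P_3 involve m:
2·Area = [(1·m − (-10)·(-6)) + ((-10)·(-15) − 21·m)] + 261
       = -20·m + 351 = 691
⇒ m = -17.

-17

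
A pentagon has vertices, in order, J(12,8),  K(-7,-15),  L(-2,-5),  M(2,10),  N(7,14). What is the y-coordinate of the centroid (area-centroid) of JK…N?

918/283

Apply Gauss's area formula. First the cross-terms c_i = x_i·y_{i+1} − x_{i+1}·y_i:
  -124, 5, -10, -42, -112  ⇒  2A = -283, A = -141.5.
Then Σ (y_i + y_{i+1})·c_i = -2754, so ȳ = -2754 / (6·(-141.5)) = 918/283.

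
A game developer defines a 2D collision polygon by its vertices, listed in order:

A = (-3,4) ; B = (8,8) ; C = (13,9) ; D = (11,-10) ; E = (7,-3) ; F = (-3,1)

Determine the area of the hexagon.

145.5

A→B: (-3)(8) − (8)(4) = -56
B→C: (8)(9) − (13)(8) = -32
C→D: (13)(-10) − (11)(9) = -229
D→E: (11)(-3) − (7)(-10) = 37
E→F: (7)(1) − (-3)(-3) = -2
F→A: (-3)(4) − (-3)(1) = -9
Σ = -291
Area = |Σ|/2 = 145.5.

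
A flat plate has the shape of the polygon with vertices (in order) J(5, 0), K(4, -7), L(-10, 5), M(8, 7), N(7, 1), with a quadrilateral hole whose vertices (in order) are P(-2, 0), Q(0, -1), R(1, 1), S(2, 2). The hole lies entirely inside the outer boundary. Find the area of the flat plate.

Outer boundary:
Cross-terms: -35, -50, -110, -41, -5  ⇒  Σ = -241
Area = |Σ|/2 = 120.5.
Hole:
Apply the shoelace (surveyor's) formula: 2A = Σ (x_i·y_{i+1} − x_{i+1}·y_i), indices taken mod 4.
Cross-terms: 2, 1, 0, 4  ⇒  Σ = 7
Area = |Σ|/2 = 3.5.
Net area = 120.5 − 3.5 = 117.

117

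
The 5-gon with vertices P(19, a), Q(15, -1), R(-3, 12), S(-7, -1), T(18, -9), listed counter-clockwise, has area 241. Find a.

Write out the shoelace sum; only the two edges meeting at P involve a:
2·Area = [(18·a − 19·(-9)) + (19·(-1) − 15·a)] + 345
       = 3·a + 497 = 482
⇒ a = -5.

-5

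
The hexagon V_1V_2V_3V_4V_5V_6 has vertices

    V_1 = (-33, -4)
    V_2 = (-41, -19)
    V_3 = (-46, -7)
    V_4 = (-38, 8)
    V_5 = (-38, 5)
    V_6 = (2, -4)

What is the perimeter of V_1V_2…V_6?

|V_1V_2| = √((-8)² + (-15)²) = √289 = 17
|V_2V_3| = √((-5)² + (12)²) = √169 = 13
|V_3V_4| = √((8)² + (15)²) = √289 = 17
|V_4V_5| = √((0)² + (-3)²) = √9 = 3
|V_5V_6| = √((40)² + (-9)²) = √1681 = 41
|V_6V_1| = √((-35)² + (0)²) = √1225 = 35
Perimeter = 17 + 13 + 17 + 3 + 41 + 35 = 126.

126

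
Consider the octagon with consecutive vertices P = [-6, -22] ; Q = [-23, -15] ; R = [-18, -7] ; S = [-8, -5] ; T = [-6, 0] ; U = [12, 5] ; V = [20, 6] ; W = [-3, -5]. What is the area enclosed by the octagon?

Σ = (-416) + (-109) + (34) + (-30) + (-30) + (-28) + (-82) + (36) = -625
Area = |Σ|/2 = 312.5.

312.5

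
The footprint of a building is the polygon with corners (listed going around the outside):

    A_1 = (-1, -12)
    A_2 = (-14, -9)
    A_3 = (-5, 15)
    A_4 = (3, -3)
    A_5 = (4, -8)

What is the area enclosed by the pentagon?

Apply the shoelace formula: 2A = Σ (x_i·y_{i+1} − x_{i+1}·y_i), indices taken mod 5.
Σ = (-159) + (-255) + (-30) + (-12) + (-56) = -512
Area = |Σ|/2 = 256.

256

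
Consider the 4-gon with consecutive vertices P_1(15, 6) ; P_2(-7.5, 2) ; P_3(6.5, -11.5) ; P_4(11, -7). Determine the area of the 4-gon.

200.125

Σ = (75) + (73.25) + (81) + (171) = 400.25
Area = |Σ|/2 = 200.125.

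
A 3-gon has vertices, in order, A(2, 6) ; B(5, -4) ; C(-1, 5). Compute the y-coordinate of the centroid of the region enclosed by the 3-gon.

Apply Gauss's area formula. First the cross-terms c_i = x_i·y_{i+1} − x_{i+1}·y_i:
  -38, 21, -16  ⇒  2A = -33, A = -16.5.
Then Σ (y_i + y_{i+1})·c_i = -231, so ȳ = -231 / (6·(-16.5)) = 7/3.

7/3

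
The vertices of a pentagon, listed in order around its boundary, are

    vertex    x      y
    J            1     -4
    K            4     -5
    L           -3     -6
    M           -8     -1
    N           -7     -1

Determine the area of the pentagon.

Cross-terms: 11, -39, -45, 1, 29  ⇒  Σ = -43
Area = |Σ|/2 = 21.5.

21.5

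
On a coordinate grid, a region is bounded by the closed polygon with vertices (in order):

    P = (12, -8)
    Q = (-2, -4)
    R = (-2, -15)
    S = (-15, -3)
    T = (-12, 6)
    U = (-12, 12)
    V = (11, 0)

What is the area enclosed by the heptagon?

339.5

Apply the surveyor's formula: 2A = Σ (x_i·y_{i+1} − x_{i+1}·y_i), indices taken mod 7.
Cross-terms: -64, 22, -219, -126, -72, -132, -88  ⇒  Σ = -679
Area = |Σ|/2 = 339.5.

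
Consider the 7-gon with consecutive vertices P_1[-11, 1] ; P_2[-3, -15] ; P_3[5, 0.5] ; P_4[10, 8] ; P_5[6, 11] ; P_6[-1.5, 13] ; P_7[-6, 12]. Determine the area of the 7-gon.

Σ = (168) + (73.5) + (35) + (62) + (94.5) + (60) + (126) = 619
Area = |Σ|/2 = 309.5.

309.5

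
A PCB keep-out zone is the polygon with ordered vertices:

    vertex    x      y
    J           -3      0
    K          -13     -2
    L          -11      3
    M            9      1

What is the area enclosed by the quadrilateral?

Cross-terms: 6, -61, -38, 3  ⇒  Σ = -90
Area = |Σ|/2 = 45.

45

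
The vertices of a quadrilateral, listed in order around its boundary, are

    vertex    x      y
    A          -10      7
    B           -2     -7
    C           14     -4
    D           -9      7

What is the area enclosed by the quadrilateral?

129.5

Σ = (84) + (106) + (62) + (7) = 259
Area = |Σ|/2 = 129.5.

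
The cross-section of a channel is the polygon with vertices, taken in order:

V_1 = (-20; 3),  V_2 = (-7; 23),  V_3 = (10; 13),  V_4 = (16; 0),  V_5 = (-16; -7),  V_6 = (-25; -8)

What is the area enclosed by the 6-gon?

V_1→V_2: (-20)(23) − (-7)(3) = -439
V_2→V_3: (-7)(13) − (10)(23) = -321
V_3→V_4: (10)(0) − (16)(13) = -208
V_4→V_5: (16)(-7) − (-16)(0) = -112
V_5→V_6: (-16)(-8) − (-25)(-7) = -47
V_6→V_1: (-25)(3) − (-20)(-8) = -235
Σ = -1362
Area = |Σ|/2 = 681.

681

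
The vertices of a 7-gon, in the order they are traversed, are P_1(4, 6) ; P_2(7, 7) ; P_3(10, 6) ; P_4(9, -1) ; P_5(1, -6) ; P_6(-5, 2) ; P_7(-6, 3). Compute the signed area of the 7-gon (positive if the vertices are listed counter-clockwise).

-119

Apply Gauss's area formula: 2A = Σ (x_i·y_{i+1} − x_{i+1}·y_i), indices taken mod 7.
Σ = (-14) + (-28) + (-64) + (-53) + (-28) + (-3) + (-48) = -238
Signed area = Σ/2 = -119 (negative ⇒ clockwise traversal).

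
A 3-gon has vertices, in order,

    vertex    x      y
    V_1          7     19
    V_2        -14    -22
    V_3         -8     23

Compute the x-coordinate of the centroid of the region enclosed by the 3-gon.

-5

Apply the shoelace formula. First the cross-terms c_i = x_i·y_{i+1} − x_{i+1}·y_i:
  112, -498, -313  ⇒  2A = -699, A = -349.5.
Then Σ (x_i + x_{i+1})·c_i = 10485, so x̄ = 10485 / (6·(-349.5)) = -5.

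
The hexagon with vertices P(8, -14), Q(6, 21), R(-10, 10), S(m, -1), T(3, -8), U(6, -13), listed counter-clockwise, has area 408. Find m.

The doubled signed area Σ (x_i y_{i+1} − x_{i+1} y_i) is linear in m.
With m=0 it equals 564; the coefficient of m is -18 (from the two edges through S).
So -18·m + 564 = 2·408 = 816 ⇒ m = -14.

-14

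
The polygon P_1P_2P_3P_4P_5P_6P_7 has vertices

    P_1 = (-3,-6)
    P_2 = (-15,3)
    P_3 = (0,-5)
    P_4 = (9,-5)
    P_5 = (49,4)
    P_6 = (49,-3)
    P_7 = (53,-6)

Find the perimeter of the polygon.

|P_1P_2| = √((-12)² + (9)²) = √225 = 15
|P_2P_3| = √((15)² + (-8)²) = √289 = 17
|P_3P_4| = √((9)² + (0)²) = √81 = 9
|P_4P_5| = √((40)² + (9)²) = √1681 = 41
|P_5P_6| = √((0)² + (-7)²) = √49 = 7
|P_6P_7| = √((4)² + (-3)²) = √25 = 5
|P_7P_1| = √((-56)² + (0)²) = √3136 = 56
Perimeter = 15 + 17 + 9 + 41 + 7 + 5 + 56 = 150.

150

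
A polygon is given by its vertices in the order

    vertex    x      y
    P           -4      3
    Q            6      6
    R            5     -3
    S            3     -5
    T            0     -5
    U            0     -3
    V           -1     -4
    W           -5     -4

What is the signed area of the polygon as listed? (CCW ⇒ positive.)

-85.5

Apply the shoelace formula: 2A = Σ (x_i·y_{i+1} − x_{i+1}·y_i), indices taken mod 8.
Cross-terms: -42, -48, -16, -15, 0, -3, -16, -31  ⇒  Σ = -171
Signed area = Σ/2 = -85.5 (negative ⇒ clockwise traversal).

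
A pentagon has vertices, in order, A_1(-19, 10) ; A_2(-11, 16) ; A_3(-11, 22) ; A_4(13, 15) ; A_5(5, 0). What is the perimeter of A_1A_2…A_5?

84

|A_1A_2| = √((8)² + (6)²) = √100 = 10
|A_2A_3| = √((0)² + (6)²) = √36 = 6
|A_3A_4| = √((24)² + (-7)²) = √625 = 25
|A_4A_5| = √((-8)² + (-15)²) = √289 = 17
|A_5A_1| = √((-24)² + (10)²) = √676 = 26
Perimeter = 10 + 6 + 25 + 17 + 26 = 84.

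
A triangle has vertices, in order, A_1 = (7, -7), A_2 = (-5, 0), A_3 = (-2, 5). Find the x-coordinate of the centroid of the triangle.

0

Apply the shoelace formula. First the cross-terms c_i = x_i·y_{i+1} − x_{i+1}·y_i:
  -35, -25, -21  ⇒  2A = -81, A = -40.5.
Then Σ (x_i + x_{i+1})·c_i = 0, so x̄ = 0 / (6·(-40.5)) = 0.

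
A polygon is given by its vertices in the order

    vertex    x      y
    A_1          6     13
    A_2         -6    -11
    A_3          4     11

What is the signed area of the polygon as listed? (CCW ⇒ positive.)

Apply the surveyor's formula: 2A = Σ (x_i·y_{i+1} − x_{i+1}·y_i), indices taken mod 3.
Cross-terms: 12, -22, -14  ⇒  Σ = -24
Signed area = Σ/2 = -12 (negative ⇒ clockwise traversal).

-12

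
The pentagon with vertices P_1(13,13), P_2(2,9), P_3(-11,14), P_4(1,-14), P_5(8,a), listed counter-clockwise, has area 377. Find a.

-15

The doubled signed area Σ (x_i y_{i+1} − x_{i+1} y_i) is linear in a.
With a=0 it equals 574; the coefficient of a is -12 (from the two edges through P_5).
So -12·a + 574 = 2·377 = 754 ⇒ a = -15.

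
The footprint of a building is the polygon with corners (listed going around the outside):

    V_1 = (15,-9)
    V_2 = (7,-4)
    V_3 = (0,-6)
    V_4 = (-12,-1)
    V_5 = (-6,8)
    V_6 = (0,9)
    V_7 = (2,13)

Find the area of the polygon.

Apply the shoelace formula: 2A = Σ (x_i·y_{i+1} − x_{i+1}·y_i), indices taken mod 7.
V_1→V_2: (15)(-4) − (7)(-9) = 3
V_2→V_3: (7)(-6) − (0)(-4) = -42
V_3→V_4: (0)(-1) − (-12)(-6) = -72
V_4→V_5: (-12)(8) − (-6)(-1) = -102
V_5→V_6: (-6)(9) − (0)(8) = -54
V_6→V_7: (0)(13) − (2)(9) = -18
V_7→V_1: (2)(-9) − (15)(13) = -213
Σ = -498
Area = |Σ|/2 = 249.

249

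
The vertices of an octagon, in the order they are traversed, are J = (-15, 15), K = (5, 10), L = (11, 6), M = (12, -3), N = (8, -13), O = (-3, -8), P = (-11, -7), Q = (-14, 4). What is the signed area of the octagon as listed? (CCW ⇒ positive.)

Apply the shoelace formula: 2A = Σ (x_i·y_{i+1} − x_{i+1}·y_i), indices taken mod 8.
Σ = (-225) + (-80) + (-105) + (-132) + (-103) + (-67) + (-142) + (-150) = -1004
Signed area = Σ/2 = -502 (negative ⇒ clockwise traversal).

-502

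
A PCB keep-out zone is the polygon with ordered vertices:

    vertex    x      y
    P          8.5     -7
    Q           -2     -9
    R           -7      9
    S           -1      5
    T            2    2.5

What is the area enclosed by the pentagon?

Apply the surveyor's formula: 2A = Σ (x_i·y_{i+1} − x_{i+1}·y_i), indices taken mod 5.
P→Q: (8.5)(-9) − (-2)(-7) = -90.5
Q→R: (-2)(9) − (-7)(-9) = -81
R→S: (-7)(5) − (-1)(9) = -26
S→T: (-1)(2.5) − (2)(5) = -12.5
T→P: (2)(-7) − (8.5)(2.5) = -35.25
Σ = -245.25
Area = |Σ|/2 = 122.625.

122.625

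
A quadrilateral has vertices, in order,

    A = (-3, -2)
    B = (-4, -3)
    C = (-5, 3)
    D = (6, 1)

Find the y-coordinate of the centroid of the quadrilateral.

Apply the shoelace formula. First the cross-terms c_i = x_i·y_{i+1} − x_{i+1}·y_i:
  1, -27, -23, -9  ⇒  2A = -58, A = -29.
Then Σ (y_i + y_{i+1})·c_i = -88, so ȳ = -88 / (6·(-29)) = 44/87.

44/87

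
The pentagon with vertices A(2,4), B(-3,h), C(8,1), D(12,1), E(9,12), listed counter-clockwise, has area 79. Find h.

-1

Write out the shoelace sum; only the two edges meeting at B involve h:
2·Area = [(2·h − (-3)·4) + ((-3)·1 − 8·h)] + 143
       = -6·h + 152 = 158
⇒ h = -1.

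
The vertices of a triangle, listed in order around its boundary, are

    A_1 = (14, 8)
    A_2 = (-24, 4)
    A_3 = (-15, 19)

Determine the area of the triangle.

267

A_1→A_2: (14)(4) − (-24)(8) = 248
A_2→A_3: (-24)(19) − (-15)(4) = -396
A_3→A_1: (-15)(8) − (14)(19) = -386
Σ = -534
Area = |Σ|/2 = 267.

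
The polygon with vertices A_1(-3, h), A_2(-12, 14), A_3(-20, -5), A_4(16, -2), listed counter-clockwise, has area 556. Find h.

Write out the shoelace sum; only the two edges meeting at A_1 involve h:
2·Area = [(16·h − (-3)·(-2)) + ((-3)·14 − (-12)·h)] + 460
       = 28·h + 412 = 1112
⇒ h = 25.

25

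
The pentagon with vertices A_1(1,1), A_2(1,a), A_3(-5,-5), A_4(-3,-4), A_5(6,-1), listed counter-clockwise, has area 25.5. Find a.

The doubled signed area Σ (x_i y_{i+1} − x_{i+1} y_i) is linear in a.
With a=0 it equals 33; the coefficient of a is 6 (from the two edges through A_2).
So 6·a + 33 = 2·25.5 = 51 ⇒ a = 3.

3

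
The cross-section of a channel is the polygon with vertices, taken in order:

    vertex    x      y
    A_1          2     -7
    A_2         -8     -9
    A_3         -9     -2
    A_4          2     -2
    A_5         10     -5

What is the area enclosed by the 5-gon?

Apply the shoelace formula: 2A = Σ (x_i·y_{i+1} − x_{i+1}·y_i), indices taken mod 5.
A_1→A_2: (2)(-9) − (-8)(-7) = -74
A_2→A_3: (-8)(-2) − (-9)(-9) = -65
A_3→A_4: (-9)(-2) − (2)(-2) = 22
A_4→A_5: (2)(-5) − (10)(-2) = 10
A_5→A_1: (10)(-7) − (2)(-5) = -60
Σ = -167
Area = |Σ|/2 = 83.5.

83.5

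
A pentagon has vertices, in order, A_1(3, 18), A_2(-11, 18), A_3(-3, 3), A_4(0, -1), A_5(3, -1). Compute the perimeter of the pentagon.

58

|A_1A_2| = √((-14)² + (0)²) = √196 = 14
|A_2A_3| = √((8)² + (-15)²) = √289 = 17
|A_3A_4| = √((3)² + (-4)²) = √25 = 5
|A_4A_5| = √((3)² + (0)²) = √9 = 3
|A_5A_1| = √((0)² + (19)²) = √361 = 19
Perimeter = 14 + 17 + 5 + 3 + 19 = 58.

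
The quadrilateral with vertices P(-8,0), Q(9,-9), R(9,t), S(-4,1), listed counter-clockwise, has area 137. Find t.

Write out the shoelace sum; only the two edges meeting at R involve t:
2·Area = [(9·t − 9·(-9)) + (9·1 − (-4)·t)] + 80
       = 13·t + 170 = 274
⇒ t = 8.

8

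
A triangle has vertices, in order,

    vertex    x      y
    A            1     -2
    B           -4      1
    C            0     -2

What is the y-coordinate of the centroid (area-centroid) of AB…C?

-1

Apply Gauss's area formula. First the cross-terms c_i = x_i·y_{i+1} − x_{i+1}·y_i:
  -7, 8, 2  ⇒  2A = 3, A = 1.5.
Then Σ (y_i + y_{i+1})·c_i = -9, so ȳ = -9 / (6·1.5) = -1.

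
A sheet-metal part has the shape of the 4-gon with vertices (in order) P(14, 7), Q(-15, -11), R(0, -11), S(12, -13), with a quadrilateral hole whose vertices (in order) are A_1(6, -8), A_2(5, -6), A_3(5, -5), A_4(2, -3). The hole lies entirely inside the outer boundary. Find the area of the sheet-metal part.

254

Outer boundary:
Cross-terms: -49, 165, 132, 266  ⇒  Σ = 514
Area = |Σ|/2 = 257.
Hole:
Apply the shoelace formula: 2A = Σ (x_i·y_{i+1} − x_{i+1}·y_i), indices taken mod 4.
A_1→A_2: (6)(-6) − (5)(-8) = 4
A_2→A_3: (5)(-5) − (5)(-6) = 5
A_3→A_4: (5)(-3) − (2)(-5) = -5
A_4→A_1: (2)(-8) − (6)(-3) = 2
Σ = 6
Area = |Σ|/2 = 3.
Net area = 257 − 3 = 254.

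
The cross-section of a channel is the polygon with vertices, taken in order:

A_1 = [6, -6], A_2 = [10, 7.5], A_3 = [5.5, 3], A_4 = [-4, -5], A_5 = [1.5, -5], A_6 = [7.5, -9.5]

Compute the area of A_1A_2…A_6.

Σ = (105) + (-11.25) + (-15.5) + (27.5) + (23.25) + (12) = 141
Area = |Σ|/2 = 70.5.

70.5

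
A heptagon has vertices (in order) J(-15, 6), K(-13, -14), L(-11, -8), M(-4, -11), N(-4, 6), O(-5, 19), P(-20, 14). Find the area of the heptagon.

306.5

Apply the shoelace formula: 2A = Σ (x_i·y_{i+1} − x_{i+1}·y_i), indices taken mod 7.
Σ = (288) + (-50) + (89) + (-68) + (-46) + (310) + (90) = 613
Area = |Σ|/2 = 306.5.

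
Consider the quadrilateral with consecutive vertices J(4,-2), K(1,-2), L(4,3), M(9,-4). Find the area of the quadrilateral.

Apply Gauss's area formula: 2A = Σ (x_i·y_{i+1} − x_{i+1}·y_i), indices taken mod 4.
Cross-terms: -6, 11, -43, -2  ⇒  Σ = -40
Area = |Σ|/2 = 20.

20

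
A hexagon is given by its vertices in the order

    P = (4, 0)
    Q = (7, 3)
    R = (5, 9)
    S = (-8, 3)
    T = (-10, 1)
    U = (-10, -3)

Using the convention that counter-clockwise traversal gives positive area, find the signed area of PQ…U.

110.5

Apply Gauss's area formula: 2A = Σ (x_i·y_{i+1} − x_{i+1}·y_i), indices taken mod 6.
Σ = (12) + (48) + (87) + (22) + (40) + (12) = 221
Signed area = Σ/2 = 110.5 (positive ⇒ counter-clockwise traversal).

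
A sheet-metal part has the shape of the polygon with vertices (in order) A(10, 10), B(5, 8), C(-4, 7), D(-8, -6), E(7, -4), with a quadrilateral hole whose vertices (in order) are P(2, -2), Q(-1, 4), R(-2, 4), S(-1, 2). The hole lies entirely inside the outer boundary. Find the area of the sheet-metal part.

Outer boundary:
Σ = (30) + (67) + (80) + (74) + (110) = 361
Area = |Σ|/2 = 180.5.
Hole:
Σ = (6) + (4) + (0) + (-2) = 8
Area = |Σ|/2 = 4.
Net area = 180.5 − 4 = 176.5.

176.5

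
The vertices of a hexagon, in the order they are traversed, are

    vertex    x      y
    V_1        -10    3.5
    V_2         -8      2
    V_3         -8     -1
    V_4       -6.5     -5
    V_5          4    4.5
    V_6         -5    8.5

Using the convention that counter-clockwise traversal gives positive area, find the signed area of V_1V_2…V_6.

90.125

Apply Gauss's area formula: 2A = Σ (x_i·y_{i+1} − x_{i+1}·y_i), indices taken mod 6.
Σ = (8) + (24) + (33.5) + (-9.25) + (56.5) + (67.5) = 180.25
Signed area = Σ/2 = 90.125 (positive ⇒ counter-clockwise traversal).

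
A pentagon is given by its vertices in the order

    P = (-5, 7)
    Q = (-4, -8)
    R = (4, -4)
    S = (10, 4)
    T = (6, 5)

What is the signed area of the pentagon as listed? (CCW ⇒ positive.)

Cross-terms: 68, 48, 56, 26, 67  ⇒  Σ = 265
Signed area = Σ/2 = 132.5 (positive ⇒ counter-clockwise traversal).

132.5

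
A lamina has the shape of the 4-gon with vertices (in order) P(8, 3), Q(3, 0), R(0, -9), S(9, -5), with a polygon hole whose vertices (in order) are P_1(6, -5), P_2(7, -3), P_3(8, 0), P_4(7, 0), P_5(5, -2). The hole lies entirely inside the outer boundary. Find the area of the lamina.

49

Outer boundary:
Apply the shoelace formula: 2A = Σ (x_i·y_{i+1} − x_{i+1}·y_i), indices taken mod 4.
Cross-terms: -9, -27, 81, 67  ⇒  Σ = 112
Area = |Σ|/2 = 56.
Hole:
Apply the shoelace formula: 2A = Σ (x_i·y_{i+1} − x_{i+1}·y_i), indices taken mod 5.
Cross-terms: 17, 24, 0, -14, -13  ⇒  Σ = 14
Area = |Σ|/2 = 7.
Net area = 56 − 7 = 49.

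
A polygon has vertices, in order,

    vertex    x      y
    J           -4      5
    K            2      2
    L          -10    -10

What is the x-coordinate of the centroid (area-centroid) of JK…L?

-4

Apply the shoelace (surveyor's) formula. First the cross-terms c_i = x_i·y_{i+1} − x_{i+1}·y_i:
  -18, 0, -90  ⇒  2A = -108, A = -54.
Then Σ (x_i + x_{i+1})·c_i = 1296, so x̄ = 1296 / (6·(-54)) = -4.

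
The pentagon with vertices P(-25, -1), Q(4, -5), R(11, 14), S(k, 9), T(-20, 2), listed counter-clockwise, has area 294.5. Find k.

0

The doubled signed area Σ (x_i y_{i+1} − x_{i+1} y_i) is linear in k.
With k=0 it equals 589; the coefficient of k is -12 (from the two edges through S).
So -12·k + 589 = 2·294.5 = 589 ⇒ k = 0.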